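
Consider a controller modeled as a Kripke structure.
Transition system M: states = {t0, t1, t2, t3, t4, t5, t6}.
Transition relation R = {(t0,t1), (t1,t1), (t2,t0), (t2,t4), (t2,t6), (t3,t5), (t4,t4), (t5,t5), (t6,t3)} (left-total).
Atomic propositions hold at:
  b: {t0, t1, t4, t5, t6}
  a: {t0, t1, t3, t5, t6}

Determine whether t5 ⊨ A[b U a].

Yes

A[b U a]: least fixpoint, start Z0 = Sat(a) = {t0, t1, t3, t5, t6}, add states in Sat(b) with every successor in Z. Already a fixed point.
Sat(A[b U a]) = {t0, t1, t3, t5, t6}
t5 ∈ Sat(A[b U a]) = {t0, t1, t3, t5, t6}, so the formula holds at t5.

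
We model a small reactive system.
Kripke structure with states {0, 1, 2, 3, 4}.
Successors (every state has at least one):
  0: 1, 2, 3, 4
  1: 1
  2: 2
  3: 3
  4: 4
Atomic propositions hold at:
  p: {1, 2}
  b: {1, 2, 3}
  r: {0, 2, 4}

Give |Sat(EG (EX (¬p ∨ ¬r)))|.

Sat(¬p) = {0, 3, 4}
Sat(¬r) = {1, 3}
Sat(¬p ∨ ¬r) = {0, 1, 3, 4}
Sat(EX (¬p ∨ ¬r)) = {s : some successor in {0, 1, 3, 4}} = {0, 1, 3, 4}
EG (EX (¬p ∨ ¬r)): greatest fixpoint, start Z0 = {0, 1, 3, 4}, keep only states in Sat with some successor in Z. Already a fixed point.
Sat(EG (EX (¬p ∨ ¬r))) = {0, 1, 3, 4}
|Sat(EG (EX (¬p ∨ ¬r)))| = |{0, 1, 3, 4}| = 4.

4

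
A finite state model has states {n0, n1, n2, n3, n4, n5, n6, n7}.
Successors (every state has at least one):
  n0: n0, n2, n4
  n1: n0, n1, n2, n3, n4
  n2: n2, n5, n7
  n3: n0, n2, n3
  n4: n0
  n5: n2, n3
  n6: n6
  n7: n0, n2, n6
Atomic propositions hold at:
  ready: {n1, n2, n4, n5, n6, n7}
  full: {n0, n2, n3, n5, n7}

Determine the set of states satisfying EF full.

EF full: least fixpoint, start Z0 = {n0, n2, n3, n5, n7}, add states with some successor in Z. Z1 = {n0, n1, n2, n3, n4, n5, n7}; fixed.
Sat(EF full) = {n0, n1, n2, n3, n4, n5, n7}

{n0, n1, n2, n3, n4, n5, n7}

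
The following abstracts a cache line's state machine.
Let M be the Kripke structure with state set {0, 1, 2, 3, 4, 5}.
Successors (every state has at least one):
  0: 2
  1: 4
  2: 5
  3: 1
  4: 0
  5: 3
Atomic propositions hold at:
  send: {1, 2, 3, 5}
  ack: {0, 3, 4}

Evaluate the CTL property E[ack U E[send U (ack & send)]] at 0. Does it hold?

Yes

Sat(ack & send) = {3}
E[send U (ack & send)]: least fixpoint, start Z0 = Sat((ack & send)) = {3}, add states in Sat(send) with some successor in Z. Z1 = {3, 5}; Z2 = {2, 3, 5}; fixed.
Sat(E[send U (ack & send)]) = {2, 3, 5}
E[ack U E[send U (ack & send)]]: least fixpoint, start Z0 = Sat(E[send U (ack & send)]) = {2, 3, 5}, add states in Sat(ack) with some successor in Z. Z1 = {0, 2, 3, 5}; Z2 = {0, 2, 3, 4, 5}; fixed.
Sat(E[ack U E[send U (ack & send)]]) = {0, 2, 3, 4, 5}
0 ∈ Sat(E[ack U E[send U (ack & send)]]) = {0, 2, 3, 4, 5}, so the formula holds at 0.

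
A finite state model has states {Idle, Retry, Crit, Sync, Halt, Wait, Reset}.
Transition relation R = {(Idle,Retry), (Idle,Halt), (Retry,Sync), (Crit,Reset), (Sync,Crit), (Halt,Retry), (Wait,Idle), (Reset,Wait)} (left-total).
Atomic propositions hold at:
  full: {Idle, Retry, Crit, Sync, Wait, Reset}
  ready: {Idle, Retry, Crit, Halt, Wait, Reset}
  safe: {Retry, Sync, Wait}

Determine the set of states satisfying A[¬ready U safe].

{Retry, Sync, Wait}

Sat(¬ready) = {Sync}
A[¬ready U safe]: least fixpoint, start Z0 = Sat(safe) = {Retry, Sync, Wait}, add states in Sat(¬ready) with every successor in Z. Already a fixed point.
Sat(A[¬ready U safe]) = {Retry, Sync, Wait}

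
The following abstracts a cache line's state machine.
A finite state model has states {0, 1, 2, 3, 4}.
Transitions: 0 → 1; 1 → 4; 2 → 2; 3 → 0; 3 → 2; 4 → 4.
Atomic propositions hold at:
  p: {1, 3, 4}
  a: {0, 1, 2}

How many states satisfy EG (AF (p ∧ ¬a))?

4

Sat(¬a) = {3, 4}
Sat(p ∧ ¬a) = {3, 4}
AF (p ∧ ¬a): least fixpoint, start Z0 = {3, 4}, add states with every successor in Z. Z1 = {1, 3, 4}; Z2 = {0, 1, 3, 4}; fixed.
Sat(AF (p ∧ ¬a)) = {0, 1, 3, 4}
EG (AF (p ∧ ¬a)): greatest fixpoint, start Z0 = {0, 1, 3, 4}, keep only states in Sat with some successor in Z. Already a fixed point.
Sat(EG (AF (p ∧ ¬a))) = {0, 1, 3, 4}
|Sat(EG (AF (p ∧ ¬a)))| = |{0, 1, 3, 4}| = 4.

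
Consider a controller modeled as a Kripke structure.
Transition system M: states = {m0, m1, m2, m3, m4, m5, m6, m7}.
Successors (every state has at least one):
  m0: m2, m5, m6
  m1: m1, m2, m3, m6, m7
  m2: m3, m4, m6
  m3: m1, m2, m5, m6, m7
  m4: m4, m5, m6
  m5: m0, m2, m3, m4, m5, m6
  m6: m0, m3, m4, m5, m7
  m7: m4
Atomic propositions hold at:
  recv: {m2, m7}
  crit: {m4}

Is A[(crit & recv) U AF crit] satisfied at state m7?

Yes

Sat(crit & recv) = ∅
AF crit: least fixpoint, start Z0 = {m4}, add states with every successor in Z. Z1 = {m4, m7}; fixed.
Sat(AF crit) = {m4, m7}
A[(crit & recv) U AF crit]: least fixpoint, start Z0 = Sat(AF crit) = {m4, m7}, add states in Sat(crit & recv) with every successor in Z. Already a fixed point.
Sat(A[(crit & recv) U AF crit]) = {m4, m7}
m7 ∈ Sat(A[(crit & recv) U AF crit]) = {m4, m7}, so the formula holds at m7.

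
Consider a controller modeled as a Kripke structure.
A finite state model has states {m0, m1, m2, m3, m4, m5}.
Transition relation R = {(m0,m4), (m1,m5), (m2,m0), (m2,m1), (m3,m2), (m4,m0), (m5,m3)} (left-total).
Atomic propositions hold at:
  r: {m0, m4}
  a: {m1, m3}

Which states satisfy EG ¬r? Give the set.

{m1, m2, m3, m5}

Sat(¬r) = {m1, m2, m3, m5}
EG ¬r: greatest fixpoint, start Z0 = {m1, m2, m3, m5}, keep only states in Sat with some successor in Z. Already a fixed point.
Sat(EG ¬r) = {m1, m2, m3, m5}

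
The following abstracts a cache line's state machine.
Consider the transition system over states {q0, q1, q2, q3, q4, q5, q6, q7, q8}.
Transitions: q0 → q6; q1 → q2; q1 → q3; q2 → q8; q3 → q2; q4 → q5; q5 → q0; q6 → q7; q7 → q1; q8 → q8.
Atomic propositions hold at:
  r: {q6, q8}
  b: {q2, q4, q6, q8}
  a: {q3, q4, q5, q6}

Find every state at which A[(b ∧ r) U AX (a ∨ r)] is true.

Sat(b ∧ r) = {q6, q8}
Sat(a ∨ r) = {q3, q4, q5, q6, q8}
Sat(AX (a ∨ r)) = {s : every successor in {q3, q4, q5, q6, q8}} = {q0, q2, q4, q8}
A[(b ∧ r) U AX (a ∨ r)]: least fixpoint, start Z0 = Sat(AX (a ∨ r)) = {q0, q2, q4, q8}, add states in Sat(b ∧ r) with every successor in Z. Already a fixed point.
Sat(A[(b ∧ r) U AX (a ∨ r)]) = {q0, q2, q4, q8}

{q0, q2, q4, q8}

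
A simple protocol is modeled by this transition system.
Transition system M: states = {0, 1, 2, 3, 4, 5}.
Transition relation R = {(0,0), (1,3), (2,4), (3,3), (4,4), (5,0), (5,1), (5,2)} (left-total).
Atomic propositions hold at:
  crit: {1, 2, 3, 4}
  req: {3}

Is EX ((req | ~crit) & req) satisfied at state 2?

No

Sat(~crit) = {0, 5}
Sat(req | ~crit) = {0, 3, 5}
Sat((req | ~crit) & req) = {3}
Sat(EX ((req | ~crit) & req)) = {s : some successor in {3}} = {1, 3}
2 ∉ Sat(EX ((req | ~crit) & req)) = {1, 3}, so the formula does not hold at 2.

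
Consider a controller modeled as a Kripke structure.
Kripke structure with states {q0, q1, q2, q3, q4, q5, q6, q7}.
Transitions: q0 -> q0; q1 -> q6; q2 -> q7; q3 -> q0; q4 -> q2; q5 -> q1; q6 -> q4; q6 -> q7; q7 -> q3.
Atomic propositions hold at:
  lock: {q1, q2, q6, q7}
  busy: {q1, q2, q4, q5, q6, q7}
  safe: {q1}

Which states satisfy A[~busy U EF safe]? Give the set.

{q1, q5}

Sat(~busy) = {q0, q3}
EF safe: least fixpoint, start Z0 = {q1}, add states with some successor in Z. Z1 = {q1, q5}; fixed.
Sat(EF safe) = {q1, q5}
A[~busy U EF safe]: least fixpoint, start Z0 = Sat(EF safe) = {q1, q5}, add states in Sat(~busy) with every successor in Z. Already a fixed point.
Sat(A[~busy U EF safe]) = {q1, q5}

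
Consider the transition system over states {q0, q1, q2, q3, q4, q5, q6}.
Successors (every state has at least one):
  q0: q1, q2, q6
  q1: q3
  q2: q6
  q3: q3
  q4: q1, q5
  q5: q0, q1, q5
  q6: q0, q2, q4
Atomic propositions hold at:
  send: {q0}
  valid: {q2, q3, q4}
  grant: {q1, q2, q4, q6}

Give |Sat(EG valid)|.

EG valid: greatest fixpoint, start Z0 = {q2, q3, q4}, keep only states in Sat with some successor in Z. Z1 = {q3}; fixed.
Sat(EG valid) = {q3}
|Sat(EG valid)| = |{q3}| = 1.

1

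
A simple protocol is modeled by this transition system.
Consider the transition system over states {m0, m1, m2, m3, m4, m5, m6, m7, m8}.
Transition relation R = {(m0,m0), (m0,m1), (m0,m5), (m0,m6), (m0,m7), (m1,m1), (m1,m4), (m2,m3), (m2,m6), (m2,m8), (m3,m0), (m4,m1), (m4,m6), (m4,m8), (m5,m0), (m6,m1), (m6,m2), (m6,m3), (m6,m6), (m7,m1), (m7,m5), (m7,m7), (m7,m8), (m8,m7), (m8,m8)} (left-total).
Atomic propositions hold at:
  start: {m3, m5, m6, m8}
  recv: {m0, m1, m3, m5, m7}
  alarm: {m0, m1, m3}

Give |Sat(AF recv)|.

AF recv: least fixpoint, start Z0 = {m0, m1, m3, m5, m7}, add states with every successor in Z. Already a fixed point.
Sat(AF recv) = {m0, m1, m3, m5, m7}
|Sat(AF recv)| = |{m0, m1, m3, m5, m7}| = 5.

5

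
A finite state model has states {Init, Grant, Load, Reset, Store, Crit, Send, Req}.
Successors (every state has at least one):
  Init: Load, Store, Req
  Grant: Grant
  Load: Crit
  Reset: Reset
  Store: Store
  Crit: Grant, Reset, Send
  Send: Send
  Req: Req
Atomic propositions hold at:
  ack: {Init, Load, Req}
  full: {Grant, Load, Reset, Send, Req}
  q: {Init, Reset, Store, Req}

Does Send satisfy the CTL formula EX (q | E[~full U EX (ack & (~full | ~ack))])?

No

Sat(~full) = {Init, Store, Crit}
Sat(~ack) = {Grant, Reset, Store, Crit, Send}
Sat(~full | ~ack) = {Init, Grant, Reset, Store, Crit, Send}
Sat(ack & (~full | ~ack)) = {Init}
Sat(EX (ack & (~full | ~ack))) = {s : some successor in {Init}} = ∅
E[~full U EX (ack & (~full | ~ack))]: least fixpoint, start Z0 = Sat(EX (ack & (~full | ~ack))) = ∅, add states in Sat(~full) with some successor in Z. Already a fixed point.
Sat(E[~full U EX (ack & (~full | ~ack))]) = ∅
Sat(q | E[~full U EX (ack & (~full | ~ack))]) = {Init, Reset, Store, Req}
Sat(EX (q | E[~full U EX (ack & (~full | ~ack))])) = {s : some successor in {Init, Reset, Store, Req}} = {Init, Reset, Store, Crit, Req}
Send ∉ Sat(EX (q | E[~full U EX (ack & (~full | ~ack))])) = {Init, Reset, Store, Crit, Req}, so the formula does not hold at Send.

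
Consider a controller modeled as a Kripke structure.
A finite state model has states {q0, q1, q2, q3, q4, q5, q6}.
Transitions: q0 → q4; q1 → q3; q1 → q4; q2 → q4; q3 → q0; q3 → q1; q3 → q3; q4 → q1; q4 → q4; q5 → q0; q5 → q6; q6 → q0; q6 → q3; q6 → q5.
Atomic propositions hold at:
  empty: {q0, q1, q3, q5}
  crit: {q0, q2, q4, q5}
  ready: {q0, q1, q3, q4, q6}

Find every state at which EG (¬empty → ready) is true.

{q0, q1, q3, q4, q5, q6}

Sat(¬empty) = {q2, q4, q6}
Sat(¬empty → ready) = {q0, q1, q3, q4, q5, q6}
EG (¬empty → ready): greatest fixpoint, start Z0 = {q0, q1, q3, q4, q5, q6}, keep only states in Sat with some successor in Z. Already a fixed point.
Sat(EG (¬empty → ready)) = {q0, q1, q3, q4, q5, q6}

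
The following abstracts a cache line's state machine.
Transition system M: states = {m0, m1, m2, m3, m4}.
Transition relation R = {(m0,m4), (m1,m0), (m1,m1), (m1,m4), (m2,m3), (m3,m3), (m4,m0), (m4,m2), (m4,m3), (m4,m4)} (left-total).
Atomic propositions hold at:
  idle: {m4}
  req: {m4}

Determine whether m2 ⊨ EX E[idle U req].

E[idle U req]: least fixpoint, start Z0 = Sat(req) = {m4}, add states in Sat(idle) with some successor in Z. Already a fixed point.
Sat(E[idle U req]) = {m4}
Sat(EX E[idle U req]) = {s : some successor in {m4}} = {m0, m1, m4}
m2 ∉ Sat(EX E[idle U req]) = {m0, m1, m4}, so the formula does not hold at m2.

No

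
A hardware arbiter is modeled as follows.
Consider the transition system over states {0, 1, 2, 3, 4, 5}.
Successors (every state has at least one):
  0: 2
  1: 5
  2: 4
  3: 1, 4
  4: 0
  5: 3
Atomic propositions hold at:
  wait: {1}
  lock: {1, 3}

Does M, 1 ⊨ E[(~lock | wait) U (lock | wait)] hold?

Yes

Sat(~lock) = {0, 2, 4, 5}
Sat(~lock | wait) = {0, 1, 2, 4, 5}
Sat(lock | wait) = {1, 3}
E[(~lock | wait) U (lock | wait)]: least fixpoint, start Z0 = Sat((lock | wait)) = {1, 3}, add states in Sat(~lock | wait) with some successor in Z. Z1 = {1, 3, 5}; fixed.
Sat(E[(~lock | wait) U (lock | wait)]) = {1, 3, 5}
1 ∈ Sat(E[(~lock | wait) U (lock | wait)]) = {1, 3, 5}, so the formula holds at 1.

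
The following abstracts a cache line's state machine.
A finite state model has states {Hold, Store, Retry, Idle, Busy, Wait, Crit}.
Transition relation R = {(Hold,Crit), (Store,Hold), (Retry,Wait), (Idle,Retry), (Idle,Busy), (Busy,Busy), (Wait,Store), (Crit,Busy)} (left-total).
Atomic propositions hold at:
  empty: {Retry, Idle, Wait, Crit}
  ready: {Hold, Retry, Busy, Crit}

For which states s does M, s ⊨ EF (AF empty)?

{Hold, Store, Retry, Idle, Wait, Crit}

AF empty: least fixpoint, start Z0 = {Retry, Idle, Wait, Crit}, add states with every successor in Z. Z1 = {Hold, Retry, Idle, Wait, Crit}; Z2 = {Hold, Store, Retry, Idle, Wait, Crit}; fixed.
Sat(AF empty) = {Hold, Store, Retry, Idle, Wait, Crit}
EF (AF empty): least fixpoint, start Z0 = {Hold, Store, Retry, Idle, Wait, Crit}, add states with some successor in Z. Already a fixed point.
Sat(EF (AF empty)) = {Hold, Store, Retry, Idle, Wait, Crit}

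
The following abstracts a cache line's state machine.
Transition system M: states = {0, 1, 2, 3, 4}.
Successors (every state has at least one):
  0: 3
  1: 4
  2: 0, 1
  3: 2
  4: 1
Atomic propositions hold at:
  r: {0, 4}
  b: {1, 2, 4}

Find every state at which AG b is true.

{1, 4}

AG b: greatest fixpoint, start Z0 = {1, 2, 4}, keep only states in Sat with every successor in Z. Z1 = {1, 4}; fixed.
Sat(AG b) = {1, 4}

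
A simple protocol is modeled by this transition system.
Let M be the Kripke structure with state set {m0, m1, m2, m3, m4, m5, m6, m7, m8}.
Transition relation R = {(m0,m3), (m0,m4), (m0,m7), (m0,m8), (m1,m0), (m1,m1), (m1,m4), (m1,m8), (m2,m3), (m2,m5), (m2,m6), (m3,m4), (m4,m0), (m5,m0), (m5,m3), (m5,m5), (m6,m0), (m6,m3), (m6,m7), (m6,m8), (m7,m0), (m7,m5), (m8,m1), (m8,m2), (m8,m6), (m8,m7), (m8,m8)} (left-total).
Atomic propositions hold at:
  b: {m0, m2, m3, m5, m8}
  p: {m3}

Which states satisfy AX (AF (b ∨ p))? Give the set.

{m0, m2, m3, m4, m5, m6, m7}

Sat(b ∨ p) = {m0, m2, m3, m5, m8}
AF (b ∨ p): least fixpoint, start Z0 = {m0, m2, m3, m5, m8}, add states with every successor in Z. Z1 = {m0, m2, m3, m4, m5, m7, m8}; Z2 = {m0, m2, m3, m4, m5, m6, m7, m8}; fixed.
Sat(AF (b ∨ p)) = {m0, m2, m3, m4, m5, m6, m7, m8}
Sat(AX (AF (b ∨ p))) = {s : every successor in {m0, m2, m3, m4, m5, m6, m7, m8}} = {m0, m2, m3, m4, m5, m6, m7}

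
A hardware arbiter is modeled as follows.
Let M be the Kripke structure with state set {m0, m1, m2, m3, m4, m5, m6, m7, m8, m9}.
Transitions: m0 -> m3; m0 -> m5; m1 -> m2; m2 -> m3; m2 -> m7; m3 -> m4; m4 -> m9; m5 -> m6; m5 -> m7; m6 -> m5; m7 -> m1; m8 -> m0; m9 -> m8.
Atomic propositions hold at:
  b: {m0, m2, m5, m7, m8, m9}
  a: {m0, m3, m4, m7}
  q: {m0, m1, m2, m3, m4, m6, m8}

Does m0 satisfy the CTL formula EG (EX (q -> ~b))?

Sat(~b) = {m1, m3, m4, m6}
Sat(q -> ~b) = {m1, m3, m4, m5, m6, m7, m9}
Sat(EX (q -> ~b)) = {s : some successor in {m1, m3, m4, m5, m6, m7, m9}} = {m0, m2, m3, m4, m5, m6, m7}
EG (EX (q -> ~b)): greatest fixpoint, start Z0 = {m0, m2, m3, m4, m5, m6, m7}, keep only states in Sat with some successor in Z. Z1 = {m0, m2, m3, m5, m6}; Z2 = {m0, m2, m5, m6}; Z3 = {m0, m5, m6}; fixed.
Sat(EG (EX (q -> ~b))) = {m0, m5, m6}
m0 ∈ Sat(EG (EX (q -> ~b))) = {m0, m5, m6}, so the formula holds at m0.

Yes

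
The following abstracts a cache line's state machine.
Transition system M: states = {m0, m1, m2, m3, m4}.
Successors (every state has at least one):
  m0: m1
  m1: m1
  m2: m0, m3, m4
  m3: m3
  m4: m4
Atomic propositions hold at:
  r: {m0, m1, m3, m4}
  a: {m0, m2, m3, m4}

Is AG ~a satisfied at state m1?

Yes

Sat(~a) = {m1}
AG ~a: greatest fixpoint, start Z0 = {m1}, keep only states in Sat with every successor in Z. Already a fixed point.
Sat(AG ~a) = {m1}
m1 ∈ Sat(AG ~a) = {m1}, so the formula holds at m1.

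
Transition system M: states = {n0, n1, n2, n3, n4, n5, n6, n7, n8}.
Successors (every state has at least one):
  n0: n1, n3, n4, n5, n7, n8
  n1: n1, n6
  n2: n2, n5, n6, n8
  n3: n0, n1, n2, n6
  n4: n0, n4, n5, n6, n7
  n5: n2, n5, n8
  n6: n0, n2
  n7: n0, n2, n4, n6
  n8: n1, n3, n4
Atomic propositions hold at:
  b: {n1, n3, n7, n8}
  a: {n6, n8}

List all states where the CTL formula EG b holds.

EG b: greatest fixpoint, start Z0 = {n1, n3, n7, n8}, keep only states in Sat with some successor in Z. Z1 = {n1, n3, n8}; fixed.
Sat(EG b) = {n1, n3, n8}

{n1, n3, n8}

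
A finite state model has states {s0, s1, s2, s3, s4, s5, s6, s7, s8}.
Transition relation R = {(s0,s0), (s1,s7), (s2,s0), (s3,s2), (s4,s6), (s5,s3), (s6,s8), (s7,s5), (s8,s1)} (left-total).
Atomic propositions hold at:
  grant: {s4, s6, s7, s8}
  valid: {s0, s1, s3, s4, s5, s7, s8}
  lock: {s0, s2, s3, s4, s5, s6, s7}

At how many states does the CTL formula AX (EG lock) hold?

6

EG lock: greatest fixpoint, start Z0 = {s0, s2, s3, s4, s5, s6, s7}, keep only states in Sat with some successor in Z. Z1 = {s0, s2, s3, s4, s5, s7}; Z2 = {s0, s2, s3, s5, s7}; fixed.
Sat(EG lock) = {s0, s2, s3, s5, s7}
Sat(AX (EG lock)) = {s : every successor in {s0, s2, s3, s5, s7}} = {s0, s1, s2, s3, s5, s7}
|Sat(AX (EG lock))| = |{s0, s1, s2, s3, s5, s7}| = 6.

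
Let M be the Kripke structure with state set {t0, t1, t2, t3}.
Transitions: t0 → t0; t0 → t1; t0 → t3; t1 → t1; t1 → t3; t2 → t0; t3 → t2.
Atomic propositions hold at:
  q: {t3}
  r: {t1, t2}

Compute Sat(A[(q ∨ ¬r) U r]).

{t1, t2, t3}

Sat(¬r) = {t0, t3}
Sat(q ∨ ¬r) = {t0, t3}
A[(q ∨ ¬r) U r]: least fixpoint, start Z0 = Sat(r) = {t1, t2}, add states in Sat(q ∨ ¬r) with every successor in Z. Z1 = {t1, t2, t3}; fixed.
Sat(A[(q ∨ ¬r) U r]) = {t1, t2, t3}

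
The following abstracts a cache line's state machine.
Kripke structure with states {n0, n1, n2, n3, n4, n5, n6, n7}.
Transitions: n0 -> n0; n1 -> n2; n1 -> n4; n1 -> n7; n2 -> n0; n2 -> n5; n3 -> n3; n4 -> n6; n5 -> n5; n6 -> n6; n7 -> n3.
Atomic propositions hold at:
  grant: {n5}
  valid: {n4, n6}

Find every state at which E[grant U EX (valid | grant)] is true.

{n1, n2, n4, n5, n6}

Sat(valid | grant) = {n4, n5, n6}
Sat(EX (valid | grant)) = {s : some successor in {n4, n5, n6}} = {n1, n2, n4, n5, n6}
E[grant U EX (valid | grant)]: least fixpoint, start Z0 = Sat(EX (valid | grant)) = {n1, n2, n4, n5, n6}, add states in Sat(grant) with some successor in Z. Already a fixed point.
Sat(E[grant U EX (valid | grant)]) = {n1, n2, n4, n5, n6}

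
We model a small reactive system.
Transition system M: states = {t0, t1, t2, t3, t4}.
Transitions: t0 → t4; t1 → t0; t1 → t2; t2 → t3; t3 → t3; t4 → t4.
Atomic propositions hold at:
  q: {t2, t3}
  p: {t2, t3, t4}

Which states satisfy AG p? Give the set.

AG p: greatest fixpoint, start Z0 = {t2, t3, t4}, keep only states in Sat with every successor in Z. Already a fixed point.
Sat(AG p) = {t2, t3, t4}

{t2, t3, t4}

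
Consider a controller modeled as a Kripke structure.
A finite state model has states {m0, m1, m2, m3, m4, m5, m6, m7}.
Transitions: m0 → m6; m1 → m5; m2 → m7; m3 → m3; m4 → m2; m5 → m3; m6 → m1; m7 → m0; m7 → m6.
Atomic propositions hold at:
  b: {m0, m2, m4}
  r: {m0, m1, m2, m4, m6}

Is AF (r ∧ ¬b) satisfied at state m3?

No

Sat(¬b) = {m1, m3, m5, m6, m7}
Sat(r ∧ ¬b) = {m1, m6}
AF (r ∧ ¬b): least fixpoint, start Z0 = {m1, m6}, add states with every successor in Z. Z1 = {m0, m1, m6}; Z2 = {m0, m1, m6, m7}; Z3 = {m0, m1, m2, m6, m7}; Z4 = {m0, m1, m2, m4, m6, m7}; fixed.
Sat(AF (r ∧ ¬b)) = {m0, m1, m2, m4, m6, m7}
m3 ∉ Sat(AF (r ∧ ¬b)) = {m0, m1, m2, m4, m6, m7}, so the formula does not hold at m3.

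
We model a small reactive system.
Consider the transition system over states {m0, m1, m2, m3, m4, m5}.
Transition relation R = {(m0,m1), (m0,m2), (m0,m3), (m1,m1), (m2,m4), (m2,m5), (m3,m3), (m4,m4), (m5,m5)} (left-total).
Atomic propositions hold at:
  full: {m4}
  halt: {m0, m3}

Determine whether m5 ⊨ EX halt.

Sat(EX halt) = {s : some successor in {m0, m3}} = {m0, m3}
m5 ∉ Sat(EX halt) = {m0, m3}, so the formula does not hold at m5.

No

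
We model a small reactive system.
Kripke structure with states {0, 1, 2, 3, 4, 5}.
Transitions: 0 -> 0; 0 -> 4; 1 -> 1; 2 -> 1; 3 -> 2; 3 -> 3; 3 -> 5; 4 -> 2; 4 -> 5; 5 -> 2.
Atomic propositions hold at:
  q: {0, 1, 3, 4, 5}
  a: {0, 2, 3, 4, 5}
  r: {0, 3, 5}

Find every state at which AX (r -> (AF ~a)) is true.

{1, 2, 4, 5}

Sat(~a) = {1}
AF ~a: least fixpoint, start Z0 = {1}, add states with every successor in Z. Z1 = {1, 2}; Z2 = {1, 2, 5}; Z3 = {1, 2, 4, 5}; fixed.
Sat(AF ~a) = {1, 2, 4, 5}
Sat(r -> (AF ~a)) = {1, 2, 4, 5}
Sat(AX (r -> (AF ~a))) = {s : every successor in {1, 2, 4, 5}} = {1, 2, 4, 5}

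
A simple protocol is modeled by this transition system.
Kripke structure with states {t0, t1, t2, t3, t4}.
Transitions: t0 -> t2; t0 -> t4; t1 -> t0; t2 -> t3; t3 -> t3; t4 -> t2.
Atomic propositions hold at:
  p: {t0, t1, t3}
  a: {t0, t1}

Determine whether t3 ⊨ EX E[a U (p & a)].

Sat(p & a) = {t0, t1}
E[a U (p & a)]: least fixpoint, start Z0 = Sat((p & a)) = {t0, t1}, add states in Sat(a) with some successor in Z. Already a fixed point.
Sat(E[a U (p & a)]) = {t0, t1}
Sat(EX E[a U (p & a)]) = {s : some successor in {t0, t1}} = {t1}
t3 ∉ Sat(EX E[a U (p & a)]) = {t1}, so the formula does not hold at t3.

No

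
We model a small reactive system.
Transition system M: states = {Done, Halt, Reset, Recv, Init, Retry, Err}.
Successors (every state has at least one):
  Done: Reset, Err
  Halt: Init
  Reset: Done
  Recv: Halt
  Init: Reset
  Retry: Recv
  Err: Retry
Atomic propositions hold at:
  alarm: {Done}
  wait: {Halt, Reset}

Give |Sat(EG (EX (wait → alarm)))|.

Sat(wait → alarm) = {Done, Recv, Init, Retry, Err}
Sat(EX (wait → alarm)) = {s : some successor in {Done, Recv, Init, Retry, Err}} = {Done, Halt, Reset, Retry, Err}
EG (EX (wait → alarm)): greatest fixpoint, start Z0 = {Done, Halt, Reset, Retry, Err}, keep only states in Sat with some successor in Z. Z1 = {Done, Reset, Err}; Z2 = {Done, Reset}; fixed.
Sat(EG (EX (wait → alarm))) = {Done, Reset}
|Sat(EG (EX (wait → alarm)))| = |{Done, Reset}| = 2.

2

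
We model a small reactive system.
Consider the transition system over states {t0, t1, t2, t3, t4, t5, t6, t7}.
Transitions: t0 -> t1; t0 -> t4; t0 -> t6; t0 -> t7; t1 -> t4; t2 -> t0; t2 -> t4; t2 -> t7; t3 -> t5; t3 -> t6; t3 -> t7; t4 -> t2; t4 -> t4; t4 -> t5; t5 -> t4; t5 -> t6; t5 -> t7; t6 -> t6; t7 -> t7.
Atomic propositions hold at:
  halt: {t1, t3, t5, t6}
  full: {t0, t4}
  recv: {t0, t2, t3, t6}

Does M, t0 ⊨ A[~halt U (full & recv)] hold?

Sat(~halt) = {t0, t2, t4, t7}
Sat(full & recv) = {t0}
A[~halt U (full & recv)]: least fixpoint, start Z0 = Sat((full & recv)) = {t0}, add states in Sat(~halt) with every successor in Z. Already a fixed point.
Sat(A[~halt U (full & recv)]) = {t0}
t0 ∈ Sat(A[~halt U (full & recv)]) = {t0}, so the formula holds at t0.

Yes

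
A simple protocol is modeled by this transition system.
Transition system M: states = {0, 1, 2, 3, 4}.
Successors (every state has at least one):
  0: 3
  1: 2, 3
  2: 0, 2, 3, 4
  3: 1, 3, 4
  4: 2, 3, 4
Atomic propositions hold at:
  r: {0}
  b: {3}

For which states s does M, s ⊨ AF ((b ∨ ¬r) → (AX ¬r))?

{0, 1, 3, 4}

Sat(¬r) = {1, 2, 3, 4}
Sat(b ∨ ¬r) = {1, 2, 3, 4}
Sat(AX ¬r) = {s : every successor in {1, 2, 3, 4}} = {0, 1, 3, 4}
Sat((b ∨ ¬r) → (AX ¬r)) = {0, 1, 3, 4}
AF ((b ∨ ¬r) → (AX ¬r)): least fixpoint, start Z0 = {0, 1, 3, 4}, add states with every successor in Z. Already a fixed point.
Sat(AF ((b ∨ ¬r) → (AX ¬r))) = {0, 1, 3, 4}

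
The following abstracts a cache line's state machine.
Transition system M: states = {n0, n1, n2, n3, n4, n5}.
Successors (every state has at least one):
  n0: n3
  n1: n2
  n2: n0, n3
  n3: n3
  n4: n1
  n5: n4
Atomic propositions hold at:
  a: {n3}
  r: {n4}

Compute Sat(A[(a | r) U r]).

{n4}

Sat(a | r) = {n3, n4}
A[(a | r) U r]: least fixpoint, start Z0 = Sat(r) = {n4}, add states in Sat(a | r) with every successor in Z. Already a fixed point.
Sat(A[(a | r) U r]) = {n4}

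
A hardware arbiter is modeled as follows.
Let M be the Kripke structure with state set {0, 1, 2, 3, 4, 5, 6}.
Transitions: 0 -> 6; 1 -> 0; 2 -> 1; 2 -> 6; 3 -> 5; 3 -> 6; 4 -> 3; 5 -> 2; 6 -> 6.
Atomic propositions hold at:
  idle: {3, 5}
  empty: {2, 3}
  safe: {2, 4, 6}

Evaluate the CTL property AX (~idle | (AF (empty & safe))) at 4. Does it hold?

Sat(~idle) = {0, 1, 2, 4, 6}
Sat(empty & safe) = {2}
AF (empty & safe): least fixpoint, start Z0 = {2}, add states with every successor in Z. Z1 = {2, 5}; fixed.
Sat(AF (empty & safe)) = {2, 5}
Sat(~idle | (AF (empty & safe))) = {0, 1, 2, 4, 5, 6}
Sat(AX (~idle | (AF (empty & safe)))) = {s : every successor in {0, 1, 2, 4, 5, 6}} = {0, 1, 2, 3, 5, 6}
4 ∉ Sat(AX (~idle | (AF (empty & safe)))) = {0, 1, 2, 3, 5, 6}, so the formula does not hold at 4.

No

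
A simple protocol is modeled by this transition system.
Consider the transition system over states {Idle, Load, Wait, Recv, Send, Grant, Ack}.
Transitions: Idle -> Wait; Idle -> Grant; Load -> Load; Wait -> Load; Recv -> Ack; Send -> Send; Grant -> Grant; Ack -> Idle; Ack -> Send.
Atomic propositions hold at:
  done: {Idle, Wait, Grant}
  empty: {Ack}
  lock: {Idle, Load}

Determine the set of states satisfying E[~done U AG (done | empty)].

{Grant}

Sat(~done) = {Load, Recv, Send, Ack}
Sat(done | empty) = {Idle, Wait, Grant, Ack}
AG (done | empty): greatest fixpoint, start Z0 = {Idle, Wait, Grant, Ack}, keep only states in Sat with every successor in Z. Z1 = {Idle, Grant}; Z2 = {Grant}; fixed.
Sat(AG (done | empty)) = {Grant}
E[~done U AG (done | empty)]: least fixpoint, start Z0 = Sat(AG (done | empty)) = {Grant}, add states in Sat(~done) with some successor in Z. Already a fixed point.
Sat(E[~done U AG (done | empty)]) = {Grant}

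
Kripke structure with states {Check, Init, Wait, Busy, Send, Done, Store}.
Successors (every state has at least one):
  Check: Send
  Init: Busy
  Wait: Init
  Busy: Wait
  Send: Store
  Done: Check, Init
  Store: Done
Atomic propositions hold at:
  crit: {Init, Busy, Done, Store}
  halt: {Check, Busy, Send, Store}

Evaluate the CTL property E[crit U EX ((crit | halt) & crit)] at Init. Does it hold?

Sat(crit | halt) = {Check, Init, Busy, Send, Done, Store}
Sat((crit | halt) & crit) = {Init, Busy, Done, Store}
Sat(EX ((crit | halt) & crit)) = {s : some successor in {Init, Busy, Done, Store}} = {Init, Wait, Send, Done, Store}
E[crit U EX ((crit | halt) & crit)]: least fixpoint, start Z0 = Sat(EX ((crit | halt) & crit)) = {Init, Wait, Send, Done, Store}, add states in Sat(crit) with some successor in Z. Z1 = {Init, Wait, Busy, Send, Done, Store}; fixed.
Sat(E[crit U EX ((crit | halt) & crit)]) = {Init, Wait, Busy, Send, Done, Store}
Init ∈ Sat(E[crit U EX ((crit | halt) & crit)]) = {Init, Wait, Busy, Send, Done, Store}, so the formula holds at Init.

Yes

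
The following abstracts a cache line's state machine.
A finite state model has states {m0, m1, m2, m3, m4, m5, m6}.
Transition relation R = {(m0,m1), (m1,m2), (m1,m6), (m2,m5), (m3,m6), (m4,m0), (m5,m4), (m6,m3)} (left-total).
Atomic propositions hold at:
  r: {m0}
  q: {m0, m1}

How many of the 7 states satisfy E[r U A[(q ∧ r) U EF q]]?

5

Sat(q ∧ r) = {m0}
EF q: least fixpoint, start Z0 = {m0, m1}, add states with some successor in Z. Z1 = {m0, m1, m4}; Z2 = {m0, m1, m4, m5}; Z3 = {m0, m1, m2, m4, m5}; fixed.
Sat(EF q) = {m0, m1, m2, m4, m5}
A[(q ∧ r) U EF q]: least fixpoint, start Z0 = Sat(EF q) = {m0, m1, m2, m4, m5}, add states in Sat(q ∧ r) with every successor in Z. Already a fixed point.
Sat(A[(q ∧ r) U EF q]) = {m0, m1, m2, m4, m5}
E[r U A[(q ∧ r) U EF q]]: least fixpoint, start Z0 = Sat(A[(q ∧ r) U EF q]) = {m0, m1, m2, m4, m5}, add states in Sat(r) with some successor in Z. Already a fixed point.
Sat(E[r U A[(q ∧ r) U EF q]]) = {m0, m1, m2, m4, m5}
|Sat(E[r U A[(q ∧ r) U EF q]])| = |{m0, m1, m2, m4, m5}| = 5.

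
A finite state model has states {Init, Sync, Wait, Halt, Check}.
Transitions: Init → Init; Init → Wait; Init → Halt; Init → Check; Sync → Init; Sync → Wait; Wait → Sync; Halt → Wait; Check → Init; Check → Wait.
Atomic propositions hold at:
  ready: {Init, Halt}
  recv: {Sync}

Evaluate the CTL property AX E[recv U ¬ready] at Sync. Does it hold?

Sat(¬ready) = {Sync, Wait, Check}
E[recv U ¬ready]: least fixpoint, start Z0 = Sat(¬ready) = {Sync, Wait, Check}, add states in Sat(recv) with some successor in Z. Already a fixed point.
Sat(E[recv U ¬ready]) = {Sync, Wait, Check}
Sat(AX E[recv U ¬ready]) = {s : every successor in {Sync, Wait, Check}} = {Wait, Halt}
Sync ∉ Sat(AX E[recv U ¬ready]) = {Wait, Halt}, so the formula does not hold at Sync.

No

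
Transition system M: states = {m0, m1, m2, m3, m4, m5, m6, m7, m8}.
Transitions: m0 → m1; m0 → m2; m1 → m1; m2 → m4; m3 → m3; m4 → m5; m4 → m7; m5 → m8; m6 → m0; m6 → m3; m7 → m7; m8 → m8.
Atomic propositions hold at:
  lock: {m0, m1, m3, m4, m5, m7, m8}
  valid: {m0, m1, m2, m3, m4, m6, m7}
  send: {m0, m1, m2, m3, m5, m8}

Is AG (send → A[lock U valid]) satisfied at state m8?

No

A[lock U valid]: least fixpoint, start Z0 = Sat(valid) = {m0, m1, m2, m3, m4, m6, m7}, add states in Sat(lock) with every successor in Z. Already a fixed point.
Sat(A[lock U valid]) = {m0, m1, m2, m3, m4, m6, m7}
Sat(send → A[lock U valid]) = {m0, m1, m2, m3, m4, m6, m7}
AG (send → A[lock U valid]): greatest fixpoint, start Z0 = {m0, m1, m2, m3, m4, m6, m7}, keep only states in Sat with every successor in Z. Z1 = {m0, m1, m2, m3, m6, m7}; Z2 = {m0, m1, m3, m6, m7}; Z3 = {m1, m3, m6, m7}; Z4 = {m1, m3, m7}; fixed.
Sat(AG (send → A[lock U valid])) = {m1, m3, m7}
m8 ∉ Sat(AG (send → A[lock U valid])) = {m1, m3, m7}, so the formula does not hold at m8.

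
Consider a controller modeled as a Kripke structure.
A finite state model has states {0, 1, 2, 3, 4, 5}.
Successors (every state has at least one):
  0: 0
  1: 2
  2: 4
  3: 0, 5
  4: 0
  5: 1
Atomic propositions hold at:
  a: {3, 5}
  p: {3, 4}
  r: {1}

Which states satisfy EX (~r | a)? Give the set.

{0, 1, 2, 3, 4}

Sat(~r) = {0, 2, 3, 4, 5}
Sat(~r | a) = {0, 2, 3, 4, 5}
Sat(EX (~r | a)) = {s : some successor in {0, 2, 3, 4, 5}} = {0, 1, 2, 3, 4}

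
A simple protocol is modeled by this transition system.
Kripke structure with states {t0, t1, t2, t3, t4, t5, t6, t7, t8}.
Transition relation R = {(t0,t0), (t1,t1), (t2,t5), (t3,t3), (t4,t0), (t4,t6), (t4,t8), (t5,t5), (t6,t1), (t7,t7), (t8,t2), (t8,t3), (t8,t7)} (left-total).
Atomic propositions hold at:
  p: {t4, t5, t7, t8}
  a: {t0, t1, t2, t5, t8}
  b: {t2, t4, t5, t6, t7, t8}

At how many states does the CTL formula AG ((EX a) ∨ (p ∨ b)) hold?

Sat(EX a) = {s : some successor in {t0, t1, t2, t5, t8}} = {t0, t1, t2, t4, t5, t6, t8}
Sat(p ∨ b) = {t2, t4, t5, t6, t7, t8}
Sat((EX a) ∨ (p ∨ b)) = {t0, t1, t2, t4, t5, t6, t7, t8}
AG ((EX a) ∨ (p ∨ b)): greatest fixpoint, start Z0 = {t0, t1, t2, t4, t5, t6, t7, t8}, keep only states in Sat with every successor in Z. Z1 = {t0, t1, t2, t4, t5, t6, t7}; Z2 = {t0, t1, t2, t5, t6, t7}; fixed.
Sat(AG ((EX a) ∨ (p ∨ b))) = {t0, t1, t2, t5, t6, t7}
|Sat(AG ((EX a) ∨ (p ∨ b)))| = |{t0, t1, t2, t5, t6, t7}| = 6.

6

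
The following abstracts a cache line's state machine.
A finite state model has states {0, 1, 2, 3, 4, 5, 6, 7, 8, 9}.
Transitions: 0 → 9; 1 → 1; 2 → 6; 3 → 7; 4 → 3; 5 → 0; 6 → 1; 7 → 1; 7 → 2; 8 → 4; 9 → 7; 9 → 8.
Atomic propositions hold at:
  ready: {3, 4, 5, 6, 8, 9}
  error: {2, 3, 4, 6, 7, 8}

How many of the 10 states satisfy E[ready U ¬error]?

5

Sat(¬error) = {0, 1, 5, 9}
E[ready U ¬error]: least fixpoint, start Z0 = Sat(¬error) = {0, 1, 5, 9}, add states in Sat(ready) with some successor in Z. Z1 = {0, 1, 5, 6, 9}; fixed.
Sat(E[ready U ¬error]) = {0, 1, 5, 6, 9}
|Sat(E[ready U ¬error])| = |{0, 1, 5, 6, 9}| = 5.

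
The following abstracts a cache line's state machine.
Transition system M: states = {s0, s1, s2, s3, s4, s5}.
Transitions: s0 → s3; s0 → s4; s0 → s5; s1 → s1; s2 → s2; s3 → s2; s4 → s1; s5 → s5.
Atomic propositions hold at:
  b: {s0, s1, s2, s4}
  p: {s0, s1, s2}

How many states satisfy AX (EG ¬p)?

1

Sat(¬p) = {s3, s4, s5}
EG ¬p: greatest fixpoint, start Z0 = {s3, s4, s5}, keep only states in Sat with some successor in Z. Z1 = {s5}; fixed.
Sat(EG ¬p) = {s5}
Sat(AX (EG ¬p)) = {s : every successor in {s5}} = {s5}
|Sat(AX (EG ¬p))| = |{s5}| = 1.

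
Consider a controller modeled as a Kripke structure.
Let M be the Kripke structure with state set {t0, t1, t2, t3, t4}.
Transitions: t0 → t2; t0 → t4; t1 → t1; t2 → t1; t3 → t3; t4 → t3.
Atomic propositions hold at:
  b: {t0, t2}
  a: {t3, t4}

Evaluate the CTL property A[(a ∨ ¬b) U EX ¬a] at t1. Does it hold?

Yes

Sat(¬b) = {t1, t3, t4}
Sat(a ∨ ¬b) = {t1, t3, t4}
Sat(¬a) = {t0, t1, t2}
Sat(EX ¬a) = {s : some successor in {t0, t1, t2}} = {t0, t1, t2}
A[(a ∨ ¬b) U EX ¬a]: least fixpoint, start Z0 = Sat(EX ¬a) = {t0, t1, t2}, add states in Sat(a ∨ ¬b) with every successor in Z. Already a fixed point.
Sat(A[(a ∨ ¬b) U EX ¬a]) = {t0, t1, t2}
t1 ∈ Sat(A[(a ∨ ¬b) U EX ¬a]) = {t0, t1, t2}, so the formula holds at t1.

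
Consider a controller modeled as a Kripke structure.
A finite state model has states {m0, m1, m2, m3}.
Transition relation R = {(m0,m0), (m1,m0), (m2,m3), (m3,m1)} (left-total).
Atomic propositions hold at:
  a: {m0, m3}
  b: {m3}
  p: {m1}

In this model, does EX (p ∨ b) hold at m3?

Yes

Sat(p ∨ b) = {m1, m3}
Sat(EX (p ∨ b)) = {s : some successor in {m1, m3}} = {m2, m3}
m3 ∈ Sat(EX (p ∨ b)) = {m2, m3}, so the formula holds at m3.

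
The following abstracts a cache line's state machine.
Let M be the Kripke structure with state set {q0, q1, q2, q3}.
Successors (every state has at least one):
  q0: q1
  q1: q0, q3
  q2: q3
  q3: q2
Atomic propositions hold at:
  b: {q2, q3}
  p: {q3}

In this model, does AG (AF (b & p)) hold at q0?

No

Sat(b & p) = {q3}
AF (b & p): least fixpoint, start Z0 = {q3}, add states with every successor in Z. Z1 = {q2, q3}; fixed.
Sat(AF (b & p)) = {q2, q3}
AG (AF (b & p)): greatest fixpoint, start Z0 = {q2, q3}, keep only states in Sat with every successor in Z. Already a fixed point.
Sat(AG (AF (b & p))) = {q2, q3}
q0 ∉ Sat(AG (AF (b & p))) = {q2, q3}, so the formula does not hold at q0.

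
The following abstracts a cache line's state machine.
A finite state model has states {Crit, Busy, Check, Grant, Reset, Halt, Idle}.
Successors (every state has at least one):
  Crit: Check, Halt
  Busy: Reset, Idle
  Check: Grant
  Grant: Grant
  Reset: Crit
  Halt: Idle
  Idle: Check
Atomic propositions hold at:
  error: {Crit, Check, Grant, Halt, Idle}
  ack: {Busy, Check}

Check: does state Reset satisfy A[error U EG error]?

No

EG error: greatest fixpoint, start Z0 = {Crit, Check, Grant, Halt, Idle}, keep only states in Sat with some successor in Z. Already a fixed point.
Sat(EG error) = {Crit, Check, Grant, Halt, Idle}
A[error U EG error]: least fixpoint, start Z0 = Sat(EG error) = {Crit, Check, Grant, Halt, Idle}, add states in Sat(error) with every successor in Z. Already a fixed point.
Sat(A[error U EG error]) = {Crit, Check, Grant, Halt, Idle}
Reset ∉ Sat(A[error U EG error]) = {Crit, Check, Grant, Halt, Idle}, so the formula does not hold at Reset.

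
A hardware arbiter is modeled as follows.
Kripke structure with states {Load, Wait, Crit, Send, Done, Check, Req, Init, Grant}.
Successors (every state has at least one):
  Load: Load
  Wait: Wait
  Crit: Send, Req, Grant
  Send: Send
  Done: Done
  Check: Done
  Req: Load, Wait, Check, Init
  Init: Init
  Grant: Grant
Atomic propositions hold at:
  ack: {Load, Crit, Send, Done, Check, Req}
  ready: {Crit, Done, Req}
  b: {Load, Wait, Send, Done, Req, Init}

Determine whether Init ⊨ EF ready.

EF ready: least fixpoint, start Z0 = {Crit, Done, Req}, add states with some successor in Z. Z1 = {Crit, Done, Check, Req}; fixed.
Sat(EF ready) = {Crit, Done, Check, Req}
Init ∉ Sat(EF ready) = {Crit, Done, Check, Req}, so the formula does not hold at Init.

No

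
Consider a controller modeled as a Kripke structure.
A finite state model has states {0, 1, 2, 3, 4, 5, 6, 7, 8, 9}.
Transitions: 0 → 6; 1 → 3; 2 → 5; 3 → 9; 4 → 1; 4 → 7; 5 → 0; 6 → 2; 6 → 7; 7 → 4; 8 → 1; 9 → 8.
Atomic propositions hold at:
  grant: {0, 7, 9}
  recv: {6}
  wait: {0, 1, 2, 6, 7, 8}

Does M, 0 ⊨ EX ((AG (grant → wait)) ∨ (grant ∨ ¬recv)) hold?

No

Sat(grant → wait) = {0, 1, 2, 3, 4, 5, 6, 7, 8}
AG (grant → wait): greatest fixpoint, start Z0 = {0, 1, 2, 3, 4, 5, 6, 7, 8}, keep only states in Sat with every successor in Z. Z1 = {0, 1, 2, 4, 5, 6, 7, 8}; Z2 = {0, 2, 4, 5, 6, 7, 8}; Z3 = {0, 2, 5, 6, 7}; Z4 = {0, 2, 5, 6}; Z5 = {0, 2, 5}; Z6 = {2, 5}; Z7 = {2}; Z8 = ∅; fixed.
Sat(AG (grant → wait)) = ∅
Sat(¬recv) = {0, 1, 2, 3, 4, 5, 7, 8, 9}
Sat(grant ∨ ¬recv) = {0, 1, 2, 3, 4, 5, 7, 8, 9}
Sat((AG (grant → wait)) ∨ (grant ∨ ¬recv)) = {0, 1, 2, 3, 4, 5, 7, 8, 9}
Sat(EX ((AG (grant → wait)) ∨ (grant ∨ ¬recv))) = {s : some successor in {0, 1, 2, 3, 4, 5, 7, 8, 9}} = {1, 2, 3, 4, 5, 6, 7, 8, 9}
0 ∉ Sat(EX ((AG (grant → wait)) ∨ (grant ∨ ¬recv))) = {1, 2, 3, 4, 5, 6, 7, 8, 9}, so the formula does not hold at 0.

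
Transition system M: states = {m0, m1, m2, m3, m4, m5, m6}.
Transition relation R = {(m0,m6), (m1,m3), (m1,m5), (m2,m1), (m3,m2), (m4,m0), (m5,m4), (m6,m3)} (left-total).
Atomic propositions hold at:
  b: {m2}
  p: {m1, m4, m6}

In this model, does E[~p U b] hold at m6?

Sat(~p) = {m0, m2, m3, m5}
E[~p U b]: least fixpoint, start Z0 = Sat(b) = {m2}, add states in Sat(~p) with some successor in Z. Z1 = {m2, m3}; fixed.
Sat(E[~p U b]) = {m2, m3}
m6 ∉ Sat(E[~p U b]) = {m2, m3}, so the formula does not hold at m6.

No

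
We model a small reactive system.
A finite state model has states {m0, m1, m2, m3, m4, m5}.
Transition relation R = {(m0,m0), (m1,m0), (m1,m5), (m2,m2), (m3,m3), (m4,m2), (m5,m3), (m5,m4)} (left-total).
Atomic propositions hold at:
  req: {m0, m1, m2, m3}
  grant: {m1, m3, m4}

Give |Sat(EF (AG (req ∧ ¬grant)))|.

Sat(¬grant) = {m0, m2, m5}
Sat(req ∧ ¬grant) = {m0, m2}
AG (req ∧ ¬grant): greatest fixpoint, start Z0 = {m0, m2}, keep only states in Sat with every successor in Z. Already a fixed point.
Sat(AG (req ∧ ¬grant)) = {m0, m2}
EF (AG (req ∧ ¬grant)): least fixpoint, start Z0 = {m0, m2}, add states with some successor in Z. Z1 = {m0, m1, m2, m4}; Z2 = {m0, m1, m2, m4, m5}; fixed.
Sat(EF (AG (req ∧ ¬grant))) = {m0, m1, m2, m4, m5}
|Sat(EF (AG (req ∧ ¬grant)))| = |{m0, m1, m2, m4, m5}| = 5.

5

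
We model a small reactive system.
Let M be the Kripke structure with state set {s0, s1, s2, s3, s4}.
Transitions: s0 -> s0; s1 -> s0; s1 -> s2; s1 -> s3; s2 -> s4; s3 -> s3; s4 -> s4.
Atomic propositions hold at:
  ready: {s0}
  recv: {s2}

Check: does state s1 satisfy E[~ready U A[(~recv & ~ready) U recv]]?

Sat(~ready) = {s1, s2, s3, s4}
Sat(~recv) = {s0, s1, s3, s4}
Sat(~recv & ~ready) = {s1, s3, s4}
A[(~recv & ~ready) U recv]: least fixpoint, start Z0 = Sat(recv) = {s2}, add states in Sat(~recv & ~ready) with every successor in Z. Already a fixed point.
Sat(A[(~recv & ~ready) U recv]) = {s2}
E[~ready U A[(~recv & ~ready) U recv]]: least fixpoint, start Z0 = Sat(A[(~recv & ~ready) U recv]) = {s2}, add states in Sat(~ready) with some successor in Z. Z1 = {s1, s2}; fixed.
Sat(E[~ready U A[(~recv & ~ready) U recv]]) = {s1, s2}
s1 ∈ Sat(E[~ready U A[(~recv & ~ready) U recv]]) = {s1, s2}, so the formula holds at s1.

Yes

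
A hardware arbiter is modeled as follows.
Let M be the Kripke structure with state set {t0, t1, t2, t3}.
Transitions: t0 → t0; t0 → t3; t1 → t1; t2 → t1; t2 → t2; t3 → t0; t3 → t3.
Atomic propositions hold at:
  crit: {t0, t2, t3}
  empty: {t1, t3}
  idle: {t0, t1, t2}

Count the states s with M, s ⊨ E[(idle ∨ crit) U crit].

3

Sat(idle ∨ crit) = {t0, t1, t2, t3}
E[(idle ∨ crit) U crit]: least fixpoint, start Z0 = Sat(crit) = {t0, t2, t3}, add states in Sat(idle ∨ crit) with some successor in Z. Already a fixed point.
Sat(E[(idle ∨ crit) U crit]) = {t0, t2, t3}
|Sat(E[(idle ∨ crit) U crit])| = |{t0, t2, t3}| = 3.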